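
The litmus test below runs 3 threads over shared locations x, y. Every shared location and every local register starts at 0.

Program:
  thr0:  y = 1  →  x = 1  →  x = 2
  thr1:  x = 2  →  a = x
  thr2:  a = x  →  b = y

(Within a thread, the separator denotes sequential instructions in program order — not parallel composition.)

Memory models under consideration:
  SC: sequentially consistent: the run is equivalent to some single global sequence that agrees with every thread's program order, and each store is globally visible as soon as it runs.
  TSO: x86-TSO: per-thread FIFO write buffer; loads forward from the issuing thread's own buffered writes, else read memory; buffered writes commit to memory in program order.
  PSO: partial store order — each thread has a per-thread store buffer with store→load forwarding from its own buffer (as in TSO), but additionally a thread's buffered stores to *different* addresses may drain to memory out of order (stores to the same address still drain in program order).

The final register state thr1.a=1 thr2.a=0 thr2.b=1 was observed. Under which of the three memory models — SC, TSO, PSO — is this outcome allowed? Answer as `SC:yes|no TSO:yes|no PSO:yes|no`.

SC:yes TSO:yes PSO:yes

outcome vector order: (thr1.a,thr2.a,thr2.b)
under SC → <1 0 0> <1 0 1> <1 1 1> <1 2 0> <1 2 1> <2 0 0> <2 0 1> <2 1 1> <2 2 0> <2 2 1>
under TSO → <1 0 0> <1 0 1> <1 1 1> <1 2 0> <1 2 1> <2 0 0> <2 0 1> <2 1 1> <2 2 0> <2 2 1>
under PSO → <1 0 0> <1 0 1> <1 1 0> <1 1 1> <1 2 0> <1 2 1> <2 0 0> <2 0 1> <2 1 0> <2 1 1> <2 2 0> <2 2 1>
target <1 0 1> ∈ {SC,TSO,PSO}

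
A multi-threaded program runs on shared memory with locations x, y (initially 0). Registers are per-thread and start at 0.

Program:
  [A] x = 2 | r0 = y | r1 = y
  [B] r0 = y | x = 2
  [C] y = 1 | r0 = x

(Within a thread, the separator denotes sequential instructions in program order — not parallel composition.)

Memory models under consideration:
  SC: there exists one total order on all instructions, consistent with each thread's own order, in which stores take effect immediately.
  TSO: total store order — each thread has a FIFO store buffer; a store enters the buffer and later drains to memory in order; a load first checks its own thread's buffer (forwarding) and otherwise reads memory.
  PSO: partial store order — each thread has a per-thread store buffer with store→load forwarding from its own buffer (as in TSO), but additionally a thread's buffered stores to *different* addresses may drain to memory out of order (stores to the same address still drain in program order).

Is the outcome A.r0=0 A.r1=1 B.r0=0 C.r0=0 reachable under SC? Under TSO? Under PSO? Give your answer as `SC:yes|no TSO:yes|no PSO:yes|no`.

outcome vector order: (A.r0,A.r1,B.r0,C.r0)
SC: 8 outcomes — {(0,0,0,2); (0,0,1,2); (0,1,0,2); (0,1,1,2); (1,1,0,0); (1,1,0,2); (1,1,1,0); (1,1,1,2)}
TSO: 12 outcomes — {(0,0,0,0); (0,0,0,2); (0,0,1,0); (0,0,1,2); (0,1,0,0); (0,1,0,2); (0,1,1,0); (0,1,1,2); (1,1,0,0); (1,1,0,2); (1,1,1,0); (1,1,1,2)}
PSO: 12 outcomes — {(0,0,0,0); (0,0,0,2); (0,0,1,0); (0,0,1,2); (0,1,0,0); (0,1,0,2); (0,1,1,0); (0,1,1,2); (1,1,0,0); (1,1,0,2); (1,1,1,0); (1,1,1,2)}
target (0,1,0,0) ∈ {TSO,PSO}

SC:no TSO:yes PSO:yes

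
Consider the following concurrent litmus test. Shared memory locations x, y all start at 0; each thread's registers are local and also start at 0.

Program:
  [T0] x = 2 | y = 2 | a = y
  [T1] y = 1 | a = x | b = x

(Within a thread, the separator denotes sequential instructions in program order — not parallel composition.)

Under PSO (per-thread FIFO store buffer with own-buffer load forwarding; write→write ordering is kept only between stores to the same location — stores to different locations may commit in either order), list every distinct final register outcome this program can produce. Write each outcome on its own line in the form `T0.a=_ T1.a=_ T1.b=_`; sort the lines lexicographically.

outcome vector order: (T0.a,T1.a,T1.b)
|PSO outcomes| = 6

T0.a=1 T1.a=0 T1.b=0
T0.a=1 T1.a=0 T1.b=2
T0.a=1 T1.a=2 T1.b=2
T0.a=2 T1.a=0 T1.b=0
T0.a=2 T1.a=0 T1.b=2
T0.a=2 T1.a=2 T1.b=2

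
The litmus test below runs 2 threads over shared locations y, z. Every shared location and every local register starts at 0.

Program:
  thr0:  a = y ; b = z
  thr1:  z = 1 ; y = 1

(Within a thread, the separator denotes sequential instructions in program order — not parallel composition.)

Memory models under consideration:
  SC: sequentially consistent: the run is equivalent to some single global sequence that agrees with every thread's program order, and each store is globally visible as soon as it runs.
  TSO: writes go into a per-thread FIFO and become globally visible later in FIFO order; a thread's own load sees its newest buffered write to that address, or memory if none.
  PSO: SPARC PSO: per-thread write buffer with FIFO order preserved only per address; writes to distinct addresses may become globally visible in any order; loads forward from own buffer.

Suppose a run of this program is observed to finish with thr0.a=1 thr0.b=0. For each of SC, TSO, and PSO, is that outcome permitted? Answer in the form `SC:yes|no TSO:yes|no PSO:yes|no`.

outcome vector order: (thr0.a,thr0.b)
under SC → (0,0); (0,1); (1,1)
under TSO → (0,0); (0,1); (1,1)
under PSO → (0,0); (0,1); (1,0); (1,1)
target (1,0) ∈ {PSO}

SC:no TSO:no PSO:yes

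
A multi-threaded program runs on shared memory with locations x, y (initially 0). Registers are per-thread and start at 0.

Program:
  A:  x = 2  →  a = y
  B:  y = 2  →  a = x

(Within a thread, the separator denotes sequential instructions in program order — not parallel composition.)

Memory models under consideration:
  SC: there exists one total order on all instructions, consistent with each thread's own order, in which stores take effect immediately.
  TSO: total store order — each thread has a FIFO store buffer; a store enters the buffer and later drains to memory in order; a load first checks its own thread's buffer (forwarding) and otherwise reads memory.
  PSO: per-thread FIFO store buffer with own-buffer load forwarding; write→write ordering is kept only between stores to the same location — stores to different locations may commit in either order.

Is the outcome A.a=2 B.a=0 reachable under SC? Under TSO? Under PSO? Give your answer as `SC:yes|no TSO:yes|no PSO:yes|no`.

SC:yes TSO:yes PSO:yes

outcome vector order: (A.a,B.a)
SC: 3 outcomes — {0/2 2/0 2/2}
TSO: 4 outcomes — {0/0 0/2 2/0 2/2}
PSO: 4 outcomes — {0/0 0/2 2/0 2/2}
target 2/0 ∈ {SC,TSO,PSO}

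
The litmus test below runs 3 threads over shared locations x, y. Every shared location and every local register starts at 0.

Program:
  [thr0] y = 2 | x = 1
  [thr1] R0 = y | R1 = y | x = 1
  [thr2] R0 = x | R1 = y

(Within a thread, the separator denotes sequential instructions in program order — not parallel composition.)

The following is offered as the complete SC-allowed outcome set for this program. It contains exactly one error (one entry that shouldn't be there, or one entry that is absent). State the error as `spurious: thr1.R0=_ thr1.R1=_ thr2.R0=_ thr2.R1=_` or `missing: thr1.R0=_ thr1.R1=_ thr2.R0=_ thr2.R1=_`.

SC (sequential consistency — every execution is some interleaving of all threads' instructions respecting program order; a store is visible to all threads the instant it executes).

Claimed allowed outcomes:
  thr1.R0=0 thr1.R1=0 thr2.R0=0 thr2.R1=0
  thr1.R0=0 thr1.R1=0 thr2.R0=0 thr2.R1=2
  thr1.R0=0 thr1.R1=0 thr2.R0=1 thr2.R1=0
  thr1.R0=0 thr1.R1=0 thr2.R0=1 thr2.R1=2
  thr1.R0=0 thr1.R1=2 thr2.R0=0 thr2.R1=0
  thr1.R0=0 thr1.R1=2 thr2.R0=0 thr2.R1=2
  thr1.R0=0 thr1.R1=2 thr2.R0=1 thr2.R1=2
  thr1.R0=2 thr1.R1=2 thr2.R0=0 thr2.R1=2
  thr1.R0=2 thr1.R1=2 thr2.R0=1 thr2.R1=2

missing: thr1.R0=2 thr1.R1=2 thr2.R0=0 thr2.R1=0

outcome vector order: (thr1.R0,thr1.R1,thr2.R0,thr2.R1)
[SC] allowed = {0000; 0002; 0010; 0012; 0200; 0202; 0212; 2200; 2202; 2212}
SC∖claimed = {2200}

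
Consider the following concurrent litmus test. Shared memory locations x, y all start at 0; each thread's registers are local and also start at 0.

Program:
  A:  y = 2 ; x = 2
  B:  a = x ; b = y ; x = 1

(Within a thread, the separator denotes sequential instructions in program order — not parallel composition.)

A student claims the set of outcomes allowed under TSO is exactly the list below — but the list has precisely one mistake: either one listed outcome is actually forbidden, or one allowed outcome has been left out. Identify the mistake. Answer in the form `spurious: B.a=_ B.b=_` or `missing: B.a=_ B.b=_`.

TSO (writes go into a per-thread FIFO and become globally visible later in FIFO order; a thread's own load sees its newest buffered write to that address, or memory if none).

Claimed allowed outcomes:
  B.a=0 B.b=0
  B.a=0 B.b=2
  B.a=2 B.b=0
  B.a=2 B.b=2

spurious: B.a=2 B.b=0

outcome vector order: (B.a,B.b)
under TSO → <0 0>; <0 2>; <2 2>
claimed∖TSO = {<2 0>}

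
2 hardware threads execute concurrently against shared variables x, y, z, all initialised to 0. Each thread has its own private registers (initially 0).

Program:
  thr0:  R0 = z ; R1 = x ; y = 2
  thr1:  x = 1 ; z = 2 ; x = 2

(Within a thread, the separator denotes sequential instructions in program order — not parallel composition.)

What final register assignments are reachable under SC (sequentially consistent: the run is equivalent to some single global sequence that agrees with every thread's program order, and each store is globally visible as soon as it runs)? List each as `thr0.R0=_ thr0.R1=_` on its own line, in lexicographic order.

thr0.R0=0 thr0.R1=0
thr0.R0=0 thr0.R1=1
thr0.R0=0 thr0.R1=2
thr0.R0=2 thr0.R1=1
thr0.R0=2 thr0.R1=2

outcome vector order: (thr0.R0,thr0.R1)
|SC outcomes| = 5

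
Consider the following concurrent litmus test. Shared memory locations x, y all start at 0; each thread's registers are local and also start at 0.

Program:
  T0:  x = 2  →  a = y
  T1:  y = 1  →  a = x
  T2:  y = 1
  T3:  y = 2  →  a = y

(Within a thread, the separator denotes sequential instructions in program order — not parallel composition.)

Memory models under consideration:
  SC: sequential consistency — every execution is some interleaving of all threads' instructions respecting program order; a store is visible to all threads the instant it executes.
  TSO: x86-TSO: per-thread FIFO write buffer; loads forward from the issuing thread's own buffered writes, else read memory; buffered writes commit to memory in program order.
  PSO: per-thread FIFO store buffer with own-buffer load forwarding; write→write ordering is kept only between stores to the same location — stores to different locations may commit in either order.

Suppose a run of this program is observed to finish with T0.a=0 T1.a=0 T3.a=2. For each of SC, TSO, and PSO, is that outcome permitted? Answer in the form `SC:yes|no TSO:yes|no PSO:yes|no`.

SC:no TSO:yes PSO:yes

outcome vector order: (T0.a,T1.a,T3.a)
under SC → 021, 022, 101, 102, 121, 122, 201, 202, 221, 222
under TSO → 001, 002, 021, 022, 101, 102, 121, 122, 201, 202, 221, 222
under PSO → 001, 002, 021, 022, 101, 102, 121, 122, 201, 202, 221, 222
target 002 ∈ {TSO,PSO}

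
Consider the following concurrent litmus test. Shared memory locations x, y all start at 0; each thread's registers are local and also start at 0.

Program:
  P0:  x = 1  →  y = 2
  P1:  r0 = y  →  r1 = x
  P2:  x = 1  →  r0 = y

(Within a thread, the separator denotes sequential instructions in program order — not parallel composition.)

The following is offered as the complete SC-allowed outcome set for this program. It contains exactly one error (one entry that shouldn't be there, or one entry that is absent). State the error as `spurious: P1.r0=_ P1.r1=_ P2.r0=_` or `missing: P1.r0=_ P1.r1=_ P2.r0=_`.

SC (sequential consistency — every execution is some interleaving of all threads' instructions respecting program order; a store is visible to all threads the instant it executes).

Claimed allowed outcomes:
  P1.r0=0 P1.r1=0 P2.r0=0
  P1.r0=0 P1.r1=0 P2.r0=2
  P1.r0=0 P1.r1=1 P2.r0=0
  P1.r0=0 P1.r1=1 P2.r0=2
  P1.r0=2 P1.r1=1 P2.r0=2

outcome vector order: (P1.r0,P1.r1,P2.r0)
SC: 6 outcomes — {0/0/0 0/0/2 0/1/0 0/1/2 2/1/0 2/1/2}
SC∖claimed = {2/1/0}

missing: P1.r0=2 P1.r1=1 P2.r0=0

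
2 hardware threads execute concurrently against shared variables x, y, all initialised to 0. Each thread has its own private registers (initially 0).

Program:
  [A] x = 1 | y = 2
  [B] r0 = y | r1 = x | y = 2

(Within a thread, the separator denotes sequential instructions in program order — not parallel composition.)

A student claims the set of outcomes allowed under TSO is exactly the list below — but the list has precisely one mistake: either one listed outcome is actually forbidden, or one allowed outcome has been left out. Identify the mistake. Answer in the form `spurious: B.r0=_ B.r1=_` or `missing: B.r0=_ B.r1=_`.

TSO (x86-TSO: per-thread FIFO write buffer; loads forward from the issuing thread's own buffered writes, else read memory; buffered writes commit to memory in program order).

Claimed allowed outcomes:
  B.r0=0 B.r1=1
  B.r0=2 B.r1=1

outcome vector order: (B.r0,B.r1)
[TSO] allowed = {(0,0), (0,1), (2,1)}
TSO∖claimed = {(0,0)}

missing: B.r0=0 B.r1=0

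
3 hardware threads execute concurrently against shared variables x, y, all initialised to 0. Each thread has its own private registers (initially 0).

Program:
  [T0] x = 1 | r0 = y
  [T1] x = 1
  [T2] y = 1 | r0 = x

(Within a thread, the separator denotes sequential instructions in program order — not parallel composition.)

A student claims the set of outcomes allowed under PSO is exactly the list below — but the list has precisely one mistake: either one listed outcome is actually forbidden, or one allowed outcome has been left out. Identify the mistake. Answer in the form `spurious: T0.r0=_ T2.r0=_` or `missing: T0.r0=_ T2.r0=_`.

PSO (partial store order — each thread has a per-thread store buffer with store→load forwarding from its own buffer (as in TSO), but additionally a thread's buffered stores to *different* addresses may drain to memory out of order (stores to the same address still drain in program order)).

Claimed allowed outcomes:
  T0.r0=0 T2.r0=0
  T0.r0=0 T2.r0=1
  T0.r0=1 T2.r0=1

outcome vector order: (T0.r0,T2.r0)
[PSO] allowed = {(0,0), (0,1), (1,0), (1,1)}
PSO∖claimed = {(1,0)}

missing: T0.r0=1 T2.r0=0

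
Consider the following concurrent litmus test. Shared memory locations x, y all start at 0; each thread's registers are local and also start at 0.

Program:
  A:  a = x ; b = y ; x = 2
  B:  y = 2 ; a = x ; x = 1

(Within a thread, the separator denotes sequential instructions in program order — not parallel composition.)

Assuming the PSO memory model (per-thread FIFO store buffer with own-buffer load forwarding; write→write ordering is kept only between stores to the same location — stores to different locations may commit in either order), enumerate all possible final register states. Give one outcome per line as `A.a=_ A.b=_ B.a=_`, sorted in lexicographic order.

A.a=0 A.b=0 B.a=0
A.a=0 A.b=0 B.a=2
A.a=0 A.b=2 B.a=0
A.a=0 A.b=2 B.a=2
A.a=1 A.b=0 B.a=0
A.a=1 A.b=2 B.a=0

outcome vector order: (A.a,A.b,B.a)
|PSO outcomes| = 6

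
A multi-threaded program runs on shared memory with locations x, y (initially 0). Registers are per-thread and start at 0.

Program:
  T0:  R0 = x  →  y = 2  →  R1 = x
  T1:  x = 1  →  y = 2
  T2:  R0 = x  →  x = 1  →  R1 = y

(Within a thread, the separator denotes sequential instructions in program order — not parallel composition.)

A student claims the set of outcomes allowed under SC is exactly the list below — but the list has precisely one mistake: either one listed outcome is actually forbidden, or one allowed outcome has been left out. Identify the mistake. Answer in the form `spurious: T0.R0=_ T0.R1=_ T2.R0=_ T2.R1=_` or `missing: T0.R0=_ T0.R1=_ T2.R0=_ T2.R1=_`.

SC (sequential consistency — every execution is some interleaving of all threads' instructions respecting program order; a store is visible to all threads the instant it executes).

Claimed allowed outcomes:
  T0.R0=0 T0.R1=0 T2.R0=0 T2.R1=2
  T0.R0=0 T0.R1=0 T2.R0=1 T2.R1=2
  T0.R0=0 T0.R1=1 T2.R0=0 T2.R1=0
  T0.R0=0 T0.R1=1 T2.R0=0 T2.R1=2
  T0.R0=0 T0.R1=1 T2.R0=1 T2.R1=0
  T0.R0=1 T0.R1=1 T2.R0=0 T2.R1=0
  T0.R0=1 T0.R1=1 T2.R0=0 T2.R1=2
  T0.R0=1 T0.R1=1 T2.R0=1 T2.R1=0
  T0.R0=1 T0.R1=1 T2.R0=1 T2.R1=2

outcome vector order: (T0.R0,T0.R1,T2.R0,T2.R1)
under SC → 0002 0012 0100 0102 0110 0112 1100 1102 1110 1112
SC∖claimed = {0112}

missing: T0.R0=0 T0.R1=1 T2.R0=1 T2.R1=2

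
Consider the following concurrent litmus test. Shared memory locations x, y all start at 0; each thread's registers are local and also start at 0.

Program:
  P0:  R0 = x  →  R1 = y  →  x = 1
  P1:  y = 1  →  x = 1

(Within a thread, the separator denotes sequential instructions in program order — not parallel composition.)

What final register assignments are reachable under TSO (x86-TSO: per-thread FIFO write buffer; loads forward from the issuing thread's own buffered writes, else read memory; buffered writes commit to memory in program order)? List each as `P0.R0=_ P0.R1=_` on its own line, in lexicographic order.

P0.R0=0 P0.R1=0
P0.R0=0 P0.R1=1
P0.R0=1 P0.R1=1

outcome vector order: (P0.R0,P0.R1)
|TSO outcomes| = 3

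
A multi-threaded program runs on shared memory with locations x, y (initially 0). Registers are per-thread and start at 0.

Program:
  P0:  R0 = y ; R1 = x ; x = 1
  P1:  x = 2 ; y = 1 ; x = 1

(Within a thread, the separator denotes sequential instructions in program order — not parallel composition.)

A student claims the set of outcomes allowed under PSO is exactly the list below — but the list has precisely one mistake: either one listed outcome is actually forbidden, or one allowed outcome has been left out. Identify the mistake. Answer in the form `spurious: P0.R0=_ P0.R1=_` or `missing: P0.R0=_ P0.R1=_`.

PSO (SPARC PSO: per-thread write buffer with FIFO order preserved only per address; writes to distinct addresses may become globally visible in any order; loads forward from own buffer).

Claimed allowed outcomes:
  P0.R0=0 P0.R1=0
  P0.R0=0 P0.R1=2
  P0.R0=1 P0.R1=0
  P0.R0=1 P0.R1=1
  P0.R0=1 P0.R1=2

missing: P0.R0=0 P0.R1=1

outcome vector order: (P0.R0,P0.R1)
PSO (6): 00; 01; 02; 10; 11; 12
PSO∖claimed = {01}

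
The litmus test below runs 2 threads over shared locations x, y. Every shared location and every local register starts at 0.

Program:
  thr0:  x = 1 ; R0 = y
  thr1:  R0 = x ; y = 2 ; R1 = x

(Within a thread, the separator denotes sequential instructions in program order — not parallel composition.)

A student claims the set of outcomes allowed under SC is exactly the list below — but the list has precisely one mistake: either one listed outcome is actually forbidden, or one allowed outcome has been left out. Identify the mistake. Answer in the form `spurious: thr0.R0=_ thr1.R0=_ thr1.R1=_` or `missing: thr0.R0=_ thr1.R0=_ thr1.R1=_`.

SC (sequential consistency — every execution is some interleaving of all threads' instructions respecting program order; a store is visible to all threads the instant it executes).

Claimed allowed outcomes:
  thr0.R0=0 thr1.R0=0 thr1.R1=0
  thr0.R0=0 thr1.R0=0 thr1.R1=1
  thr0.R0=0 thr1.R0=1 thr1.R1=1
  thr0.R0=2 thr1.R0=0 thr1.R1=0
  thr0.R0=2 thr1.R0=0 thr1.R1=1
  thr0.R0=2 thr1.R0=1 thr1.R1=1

spurious: thr0.R0=0 thr1.R0=0 thr1.R1=0

outcome vector order: (thr0.R0,thr1.R0,thr1.R1)
SC (5): (0,0,1) (0,1,1) (2,0,0) (2,0,1) (2,1,1)
claimed∖SC = {(0,0,0)}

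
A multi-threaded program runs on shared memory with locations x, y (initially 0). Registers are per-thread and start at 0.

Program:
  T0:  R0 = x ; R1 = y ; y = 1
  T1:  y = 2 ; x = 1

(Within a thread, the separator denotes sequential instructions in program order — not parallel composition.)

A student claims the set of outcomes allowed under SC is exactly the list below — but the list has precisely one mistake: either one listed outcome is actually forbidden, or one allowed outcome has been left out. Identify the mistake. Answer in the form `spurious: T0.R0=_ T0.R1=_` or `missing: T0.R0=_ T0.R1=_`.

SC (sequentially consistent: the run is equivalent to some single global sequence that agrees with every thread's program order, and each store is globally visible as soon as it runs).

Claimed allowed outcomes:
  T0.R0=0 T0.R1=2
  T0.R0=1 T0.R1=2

missing: T0.R0=0 T0.R1=0

outcome vector order: (T0.R0,T0.R1)
SC (3): 0/0; 0/2; 1/2
SC∖claimed = {0/0}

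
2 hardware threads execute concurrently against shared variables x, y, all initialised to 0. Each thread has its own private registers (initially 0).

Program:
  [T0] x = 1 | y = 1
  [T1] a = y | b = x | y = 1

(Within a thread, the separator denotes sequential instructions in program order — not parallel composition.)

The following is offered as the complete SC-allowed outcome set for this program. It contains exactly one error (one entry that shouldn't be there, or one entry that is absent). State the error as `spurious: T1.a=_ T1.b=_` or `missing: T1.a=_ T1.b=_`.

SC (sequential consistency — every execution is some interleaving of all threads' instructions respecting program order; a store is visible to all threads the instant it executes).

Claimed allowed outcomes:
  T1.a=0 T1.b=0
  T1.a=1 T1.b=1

outcome vector order: (T1.a,T1.b)
under SC → (0,0); (0,1); (1,1)
SC∖claimed = {(0,1)}

missing: T1.a=0 T1.b=1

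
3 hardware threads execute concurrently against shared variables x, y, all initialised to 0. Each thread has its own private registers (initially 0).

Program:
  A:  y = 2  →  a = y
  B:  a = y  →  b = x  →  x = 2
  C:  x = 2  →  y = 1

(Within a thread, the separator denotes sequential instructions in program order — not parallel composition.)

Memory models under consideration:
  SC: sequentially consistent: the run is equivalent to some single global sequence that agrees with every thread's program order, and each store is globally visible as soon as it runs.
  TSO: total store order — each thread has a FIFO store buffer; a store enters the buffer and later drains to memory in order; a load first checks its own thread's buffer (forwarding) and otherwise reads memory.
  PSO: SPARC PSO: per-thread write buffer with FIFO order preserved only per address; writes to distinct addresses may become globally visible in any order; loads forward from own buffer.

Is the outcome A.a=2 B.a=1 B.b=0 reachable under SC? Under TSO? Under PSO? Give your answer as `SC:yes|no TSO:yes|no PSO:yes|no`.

outcome vector order: (A.a,B.a,B.b)
under SC → 1/0/0 1/0/2 1/1/2 1/2/0 1/2/2 2/0/0 2/0/2 2/1/2 2/2/0 2/2/2
under TSO → 1/0/0 1/0/2 1/1/2 1/2/0 1/2/2 2/0/0 2/0/2 2/1/2 2/2/0 2/2/2
under PSO → 1/0/0 1/0/2 1/1/0 1/1/2 1/2/0 1/2/2 2/0/0 2/0/2 2/1/0 2/1/2 2/2/0 2/2/2
target 2/1/0 ∈ {PSO}

SC:no TSO:no PSO:yes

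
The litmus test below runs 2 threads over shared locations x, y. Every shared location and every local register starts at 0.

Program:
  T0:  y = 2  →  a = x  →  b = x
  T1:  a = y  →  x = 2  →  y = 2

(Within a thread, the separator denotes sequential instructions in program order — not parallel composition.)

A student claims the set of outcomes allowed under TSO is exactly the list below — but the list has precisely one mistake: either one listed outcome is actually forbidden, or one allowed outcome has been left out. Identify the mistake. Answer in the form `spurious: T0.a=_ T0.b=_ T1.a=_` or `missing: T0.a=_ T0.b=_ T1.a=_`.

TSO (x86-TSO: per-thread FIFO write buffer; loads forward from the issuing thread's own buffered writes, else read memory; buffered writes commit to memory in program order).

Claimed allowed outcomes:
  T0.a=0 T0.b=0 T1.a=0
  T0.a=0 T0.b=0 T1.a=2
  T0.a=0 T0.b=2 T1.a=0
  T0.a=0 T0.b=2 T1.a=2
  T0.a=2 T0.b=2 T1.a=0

outcome vector order: (T0.a,T0.b,T1.a)
TSO (6): 000; 002; 020; 022; 220; 222
TSO∖claimed = {222}

missing: T0.a=2 T0.b=2 T1.a=2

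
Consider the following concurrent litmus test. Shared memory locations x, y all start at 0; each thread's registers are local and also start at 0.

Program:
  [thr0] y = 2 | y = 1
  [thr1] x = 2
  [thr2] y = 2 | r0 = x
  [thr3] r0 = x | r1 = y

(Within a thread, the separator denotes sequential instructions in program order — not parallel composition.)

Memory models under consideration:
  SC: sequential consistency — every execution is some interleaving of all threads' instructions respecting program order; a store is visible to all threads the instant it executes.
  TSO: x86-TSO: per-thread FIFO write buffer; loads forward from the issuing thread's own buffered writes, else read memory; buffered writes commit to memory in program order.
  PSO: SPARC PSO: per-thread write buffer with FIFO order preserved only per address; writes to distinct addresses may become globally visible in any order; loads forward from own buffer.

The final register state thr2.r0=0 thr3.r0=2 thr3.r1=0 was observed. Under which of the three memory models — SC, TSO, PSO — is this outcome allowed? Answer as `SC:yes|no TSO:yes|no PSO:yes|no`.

SC:no TSO:yes PSO:yes

outcome vector order: (thr2.r0,thr3.r0,thr3.r1)
SC (11): <0 0 0> <0 0 1> <0 0 2> <0 2 1> <0 2 2> <2 0 0> <2 0 1> <2 0 2> <2 2 0> <2 2 1> <2 2 2>
TSO (12): <0 0 0> <0 0 1> <0 0 2> <0 2 0> <0 2 1> <0 2 2> <2 0 0> <2 0 1> <2 0 2> <2 2 0> <2 2 1> <2 2 2>
PSO (12): <0 0 0> <0 0 1> <0 0 2> <0 2 0> <0 2 1> <0 2 2> <2 0 0> <2 0 1> <2 0 2> <2 2 0> <2 2 1> <2 2 2>
target <0 2 0> ∈ {TSO,PSO}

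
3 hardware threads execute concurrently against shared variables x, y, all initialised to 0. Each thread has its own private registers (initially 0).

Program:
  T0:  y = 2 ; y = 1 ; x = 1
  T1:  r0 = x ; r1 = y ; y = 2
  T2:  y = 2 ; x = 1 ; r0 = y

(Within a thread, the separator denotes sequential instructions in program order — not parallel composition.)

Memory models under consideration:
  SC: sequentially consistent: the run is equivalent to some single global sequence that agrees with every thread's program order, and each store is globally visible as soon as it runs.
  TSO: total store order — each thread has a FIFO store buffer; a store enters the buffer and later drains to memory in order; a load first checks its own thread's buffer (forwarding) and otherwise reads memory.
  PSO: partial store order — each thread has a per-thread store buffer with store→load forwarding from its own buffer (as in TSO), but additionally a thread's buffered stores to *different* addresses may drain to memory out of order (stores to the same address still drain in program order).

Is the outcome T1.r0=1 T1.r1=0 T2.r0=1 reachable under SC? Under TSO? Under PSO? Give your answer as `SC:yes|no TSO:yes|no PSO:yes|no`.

outcome vector order: (T1.r0,T1.r1,T2.r0)
SC (10): <0 0 1>; <0 0 2>; <0 1 1>; <0 1 2>; <0 2 1>; <0 2 2>; <1 1 1>; <1 1 2>; <1 2 1>; <1 2 2>
TSO (10): <0 0 1>; <0 0 2>; <0 1 1>; <0 1 2>; <0 2 1>; <0 2 2>; <1 1 1>; <1 1 2>; <1 2 1>; <1 2 2>
PSO (12): <0 0 1>; <0 0 2>; <0 1 1>; <0 1 2>; <0 2 1>; <0 2 2>; <1 0 1>; <1 0 2>; <1 1 1>; <1 1 2>; <1 2 1>; <1 2 2>
target <1 0 1> ∈ {PSO}

SC:no TSO:no PSO:yes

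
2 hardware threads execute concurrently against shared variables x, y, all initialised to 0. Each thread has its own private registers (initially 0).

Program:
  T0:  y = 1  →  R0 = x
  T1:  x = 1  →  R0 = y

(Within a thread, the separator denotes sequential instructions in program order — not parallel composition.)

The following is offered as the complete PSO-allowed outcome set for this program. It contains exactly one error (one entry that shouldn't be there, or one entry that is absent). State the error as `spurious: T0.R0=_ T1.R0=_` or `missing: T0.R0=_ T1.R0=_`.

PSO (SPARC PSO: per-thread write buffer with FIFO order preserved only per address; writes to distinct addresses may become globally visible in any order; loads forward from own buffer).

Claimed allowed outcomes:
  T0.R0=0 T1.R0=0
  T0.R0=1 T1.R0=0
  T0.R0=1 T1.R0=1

outcome vector order: (T0.R0,T1.R0)
PSO: 4 outcomes — {0/0 0/1 1/0 1/1}
PSO∖claimed = {0/1}

missing: T0.R0=0 T1.R0=1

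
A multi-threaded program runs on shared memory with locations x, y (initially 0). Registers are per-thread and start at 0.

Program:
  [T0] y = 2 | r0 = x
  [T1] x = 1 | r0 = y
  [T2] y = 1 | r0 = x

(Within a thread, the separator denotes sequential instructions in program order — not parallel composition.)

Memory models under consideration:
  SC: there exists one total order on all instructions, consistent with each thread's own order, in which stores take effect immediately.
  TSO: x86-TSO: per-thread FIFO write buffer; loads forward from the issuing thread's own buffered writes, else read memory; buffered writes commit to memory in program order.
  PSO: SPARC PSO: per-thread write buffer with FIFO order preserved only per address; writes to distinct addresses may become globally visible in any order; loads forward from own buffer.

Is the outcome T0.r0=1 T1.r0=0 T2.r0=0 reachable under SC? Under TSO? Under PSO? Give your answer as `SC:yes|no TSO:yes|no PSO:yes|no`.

outcome vector order: (T0.r0,T1.r0,T2.r0)
SC (9): 0/1/0, 0/1/1, 0/2/0, 0/2/1, 1/0/1, 1/1/0, 1/1/1, 1/2/0, 1/2/1
TSO (12): 0/0/0, 0/0/1, 0/1/0, 0/1/1, 0/2/0, 0/2/1, 1/0/0, 1/0/1, 1/1/0, 1/1/1, 1/2/0, 1/2/1
PSO (12): 0/0/0, 0/0/1, 0/1/0, 0/1/1, 0/2/0, 0/2/1, 1/0/0, 1/0/1, 1/1/0, 1/1/1, 1/2/0, 1/2/1
target 1/0/0 ∈ {TSO,PSO}

SC:no TSO:yes PSO:yes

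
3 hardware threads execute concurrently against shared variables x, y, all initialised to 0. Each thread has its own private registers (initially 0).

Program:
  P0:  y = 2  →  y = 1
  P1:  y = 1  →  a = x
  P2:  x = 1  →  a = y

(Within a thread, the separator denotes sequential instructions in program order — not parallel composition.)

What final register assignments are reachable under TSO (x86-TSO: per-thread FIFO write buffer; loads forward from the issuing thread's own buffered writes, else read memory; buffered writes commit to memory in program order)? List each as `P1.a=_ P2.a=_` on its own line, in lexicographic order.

P1.a=0 P2.a=0
P1.a=0 P2.a=1
P1.a=0 P2.a=2
P1.a=1 P2.a=0
P1.a=1 P2.a=1
P1.a=1 P2.a=2

outcome vector order: (P1.a,P2.a)
|TSO outcomes| = 6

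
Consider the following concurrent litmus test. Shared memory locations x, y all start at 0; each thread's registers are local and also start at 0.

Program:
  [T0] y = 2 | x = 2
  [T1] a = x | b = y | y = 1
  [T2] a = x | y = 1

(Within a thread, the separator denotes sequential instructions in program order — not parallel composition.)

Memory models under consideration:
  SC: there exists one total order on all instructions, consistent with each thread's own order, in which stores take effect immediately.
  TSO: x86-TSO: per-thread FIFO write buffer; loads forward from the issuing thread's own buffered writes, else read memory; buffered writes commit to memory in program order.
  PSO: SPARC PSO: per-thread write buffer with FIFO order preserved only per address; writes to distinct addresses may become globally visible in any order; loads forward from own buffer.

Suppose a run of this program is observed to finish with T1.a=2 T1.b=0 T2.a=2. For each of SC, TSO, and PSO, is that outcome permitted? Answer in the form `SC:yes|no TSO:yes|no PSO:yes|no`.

SC:no TSO:no PSO:yes

outcome vector order: (T1.a,T1.b,T2.a)
SC: 10 outcomes — {000 002 010 012 020 022 210 212 220 222}
TSO: 10 outcomes — {000 002 010 012 020 022 210 212 220 222}
PSO: 12 outcomes — {000 002 010 012 020 022 200 202 210 212 220 222}
target 202 ∈ {PSO}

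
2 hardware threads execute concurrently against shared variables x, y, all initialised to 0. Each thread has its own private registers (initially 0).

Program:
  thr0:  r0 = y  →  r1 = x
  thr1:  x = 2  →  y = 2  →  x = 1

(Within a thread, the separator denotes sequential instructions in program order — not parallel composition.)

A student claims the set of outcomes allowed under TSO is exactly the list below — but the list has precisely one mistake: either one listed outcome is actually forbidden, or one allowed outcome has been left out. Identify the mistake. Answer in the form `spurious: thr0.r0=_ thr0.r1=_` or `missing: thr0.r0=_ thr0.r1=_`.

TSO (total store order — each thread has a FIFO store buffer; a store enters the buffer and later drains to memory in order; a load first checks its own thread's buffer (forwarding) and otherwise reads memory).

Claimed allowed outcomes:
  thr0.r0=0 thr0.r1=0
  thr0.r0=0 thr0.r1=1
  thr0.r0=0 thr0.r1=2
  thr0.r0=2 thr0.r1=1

outcome vector order: (thr0.r0,thr0.r1)
TSO: 5 outcomes — {(0,0), (0,1), (0,2), (2,1), (2,2)}
TSO∖claimed = {(2,2)}

missing: thr0.r0=2 thr0.r1=2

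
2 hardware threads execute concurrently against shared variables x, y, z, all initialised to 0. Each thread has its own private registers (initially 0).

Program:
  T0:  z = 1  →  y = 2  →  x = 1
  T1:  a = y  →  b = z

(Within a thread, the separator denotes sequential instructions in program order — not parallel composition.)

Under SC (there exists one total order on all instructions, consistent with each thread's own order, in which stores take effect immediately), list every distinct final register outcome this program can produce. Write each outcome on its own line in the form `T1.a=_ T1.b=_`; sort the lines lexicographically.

T1.a=0 T1.b=0
T1.a=0 T1.b=1
T1.a=2 T1.b=1

outcome vector order: (T1.a,T1.b)
|SC outcomes| = 3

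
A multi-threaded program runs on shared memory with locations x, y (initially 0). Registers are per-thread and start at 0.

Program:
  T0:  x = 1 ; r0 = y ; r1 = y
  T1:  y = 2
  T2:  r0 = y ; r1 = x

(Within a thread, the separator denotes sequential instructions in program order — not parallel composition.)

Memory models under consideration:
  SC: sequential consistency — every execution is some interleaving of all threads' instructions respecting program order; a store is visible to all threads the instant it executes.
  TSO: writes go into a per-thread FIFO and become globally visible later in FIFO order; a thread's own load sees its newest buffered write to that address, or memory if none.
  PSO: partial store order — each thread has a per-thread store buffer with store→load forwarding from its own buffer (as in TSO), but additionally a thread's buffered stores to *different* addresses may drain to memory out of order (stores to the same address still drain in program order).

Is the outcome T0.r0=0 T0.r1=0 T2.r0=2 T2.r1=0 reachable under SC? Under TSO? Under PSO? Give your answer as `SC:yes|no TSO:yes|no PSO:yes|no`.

SC:no TSO:yes PSO:yes

outcome vector order: (T0.r0,T0.r1,T2.r0,T2.r1)
[SC] allowed = {(0,0,0,0); (0,0,0,1); (0,0,2,1); (0,2,0,0); (0,2,0,1); (0,2,2,1); (2,2,0,0); (2,2,0,1); (2,2,2,0); (2,2,2,1)}
[TSO] allowed = {(0,0,0,0); (0,0,0,1); (0,0,2,0); (0,0,2,1); (0,2,0,0); (0,2,0,1); (0,2,2,0); (0,2,2,1); (2,2,0,0); (2,2,0,1); (2,2,2,0); (2,2,2,1)}
[PSO] allowed = {(0,0,0,0); (0,0,0,1); (0,0,2,0); (0,0,2,1); (0,2,0,0); (0,2,0,1); (0,2,2,0); (0,2,2,1); (2,2,0,0); (2,2,0,1); (2,2,2,0); (2,2,2,1)}
target (0,0,2,0) ∈ {TSO,PSO}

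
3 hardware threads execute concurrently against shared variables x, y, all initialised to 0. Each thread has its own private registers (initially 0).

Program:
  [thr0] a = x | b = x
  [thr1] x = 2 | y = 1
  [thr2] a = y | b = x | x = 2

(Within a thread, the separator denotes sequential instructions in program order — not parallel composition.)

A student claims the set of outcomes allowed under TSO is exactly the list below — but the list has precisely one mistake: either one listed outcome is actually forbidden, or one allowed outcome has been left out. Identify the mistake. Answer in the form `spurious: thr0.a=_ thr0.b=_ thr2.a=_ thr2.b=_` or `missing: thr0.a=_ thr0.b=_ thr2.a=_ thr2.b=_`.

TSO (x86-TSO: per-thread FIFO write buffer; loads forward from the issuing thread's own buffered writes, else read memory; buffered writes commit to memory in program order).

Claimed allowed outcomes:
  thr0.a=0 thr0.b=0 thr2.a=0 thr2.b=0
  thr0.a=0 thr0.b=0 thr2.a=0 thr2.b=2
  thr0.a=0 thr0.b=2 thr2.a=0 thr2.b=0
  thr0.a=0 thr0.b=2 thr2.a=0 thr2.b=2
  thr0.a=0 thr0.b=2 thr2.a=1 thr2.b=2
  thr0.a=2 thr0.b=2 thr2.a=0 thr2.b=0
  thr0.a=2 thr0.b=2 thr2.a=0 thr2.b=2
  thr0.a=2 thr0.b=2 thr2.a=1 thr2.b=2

missing: thr0.a=0 thr0.b=0 thr2.a=1 thr2.b=2

outcome vector order: (thr0.a,thr0.b,thr2.a,thr2.b)
TSO (9): 0/0/0/0 0/0/0/2 0/0/1/2 0/2/0/0 0/2/0/2 0/2/1/2 2/2/0/0 2/2/0/2 2/2/1/2
TSO∖claimed = {0/0/1/2}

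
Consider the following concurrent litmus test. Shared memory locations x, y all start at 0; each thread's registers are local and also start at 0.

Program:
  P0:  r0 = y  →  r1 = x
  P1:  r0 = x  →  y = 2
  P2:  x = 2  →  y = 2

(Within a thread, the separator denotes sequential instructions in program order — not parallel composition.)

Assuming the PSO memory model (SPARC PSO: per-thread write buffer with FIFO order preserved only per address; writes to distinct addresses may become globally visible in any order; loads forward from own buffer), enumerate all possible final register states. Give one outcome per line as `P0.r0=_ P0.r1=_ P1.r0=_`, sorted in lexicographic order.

P0.r0=0 P0.r1=0 P1.r0=0
P0.r0=0 P0.r1=0 P1.r0=2
P0.r0=0 P0.r1=2 P1.r0=0
P0.r0=0 P0.r1=2 P1.r0=2
P0.r0=2 P0.r1=0 P1.r0=0
P0.r0=2 P0.r1=0 P1.r0=2
P0.r0=2 P0.r1=2 P1.r0=0
P0.r0=2 P0.r1=2 P1.r0=2

outcome vector order: (P0.r0,P0.r1,P1.r0)
|PSO outcomes| = 8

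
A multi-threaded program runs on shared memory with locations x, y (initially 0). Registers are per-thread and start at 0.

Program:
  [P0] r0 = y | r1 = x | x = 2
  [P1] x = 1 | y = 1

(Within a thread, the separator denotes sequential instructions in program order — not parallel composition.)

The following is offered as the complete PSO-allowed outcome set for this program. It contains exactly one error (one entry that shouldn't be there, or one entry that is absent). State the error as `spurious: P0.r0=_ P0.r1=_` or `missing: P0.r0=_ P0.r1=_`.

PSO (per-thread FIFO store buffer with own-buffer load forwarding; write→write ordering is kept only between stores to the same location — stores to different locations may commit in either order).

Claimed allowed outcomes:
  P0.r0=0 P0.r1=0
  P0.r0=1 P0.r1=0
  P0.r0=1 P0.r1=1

missing: P0.r0=0 P0.r1=1

outcome vector order: (P0.r0,P0.r1)
PSO: 4 outcomes — {(0,0) (0,1) (1,0) (1,1)}
PSO∖claimed = {(0,1)}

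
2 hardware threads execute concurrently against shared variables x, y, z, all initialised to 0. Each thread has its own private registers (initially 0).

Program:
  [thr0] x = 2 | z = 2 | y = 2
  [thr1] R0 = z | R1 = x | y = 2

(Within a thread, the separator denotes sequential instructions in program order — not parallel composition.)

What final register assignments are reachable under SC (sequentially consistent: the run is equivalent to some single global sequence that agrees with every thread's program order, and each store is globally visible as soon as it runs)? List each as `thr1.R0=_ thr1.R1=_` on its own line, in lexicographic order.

outcome vector order: (thr1.R0,thr1.R1)
|SC outcomes| = 3

thr1.R0=0 thr1.R1=0
thr1.R0=0 thr1.R1=2
thr1.R0=2 thr1.R1=2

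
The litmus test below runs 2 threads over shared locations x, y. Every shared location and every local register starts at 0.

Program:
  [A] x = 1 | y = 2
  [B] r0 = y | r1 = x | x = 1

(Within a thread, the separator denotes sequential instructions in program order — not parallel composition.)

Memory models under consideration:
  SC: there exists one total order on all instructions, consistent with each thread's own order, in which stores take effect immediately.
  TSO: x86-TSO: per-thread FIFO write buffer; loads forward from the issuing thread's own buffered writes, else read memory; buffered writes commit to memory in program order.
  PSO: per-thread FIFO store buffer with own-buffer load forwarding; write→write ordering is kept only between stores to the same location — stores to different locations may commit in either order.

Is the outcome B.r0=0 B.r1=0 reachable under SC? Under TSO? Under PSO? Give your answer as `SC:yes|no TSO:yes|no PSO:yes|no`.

outcome vector order: (B.r0,B.r1)
SC (3): 0/0 0/1 2/1
TSO (3): 0/0 0/1 2/1
PSO (4): 0/0 0/1 2/0 2/1
target 0/0 ∈ {SC,TSO,PSO}

SC:yes TSO:yes PSO:yes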